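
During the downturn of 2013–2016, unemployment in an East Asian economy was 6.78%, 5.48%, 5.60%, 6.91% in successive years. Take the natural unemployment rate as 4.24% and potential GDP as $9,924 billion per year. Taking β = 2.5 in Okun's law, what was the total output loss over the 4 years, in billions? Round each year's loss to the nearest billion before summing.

Year 2013: gap = -2.5 × (6.78 - 4.24) = -6.35%, loss ≈ 9924 × 6.35/100 ≈ 630.
Year 2014: gap = -2.5 × (5.48 - 4.24) = -3.1%, loss ≈ 9924 × 3.1/100 ≈ 308.
Year 2015: gap = -2.5 × (5.6 - 4.24) = -3.4%, loss ≈ 9924 × 3.4/100 ≈ 337.
Year 2016: gap = -2.5 × (6.91 - 4.24) = -6.675%, loss ≈ 9924 × 6.675/100 ≈ 662.
Total lost output = 630 + 308 + 337 + 662 = 1937 billion.

$1,937 billion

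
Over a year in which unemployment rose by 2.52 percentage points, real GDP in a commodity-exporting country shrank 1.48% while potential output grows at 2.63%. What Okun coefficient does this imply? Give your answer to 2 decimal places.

β ≈ 1.63

Growth form: g_Y = g_Y* - β × Δu, so β = (g_Y* - g_Y)/Δu.
β = (2.63 + 1.48)/2.52 = 4.11/2.52 = 1.63.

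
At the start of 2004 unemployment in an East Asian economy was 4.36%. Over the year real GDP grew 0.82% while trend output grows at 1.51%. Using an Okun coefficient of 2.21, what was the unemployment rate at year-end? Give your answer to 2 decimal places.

4.67%

Growth-rate Okun's law: g_Y = g_Y* - β × Δu, so Δu = (g_Y* - g_Y)/β.
Δu = (1.51 - 0.82)/2.21 = 0.69/2.21 = 0.31 percentage points.
Year-end unemployment = 4.36 + 0.31 = 4.67%.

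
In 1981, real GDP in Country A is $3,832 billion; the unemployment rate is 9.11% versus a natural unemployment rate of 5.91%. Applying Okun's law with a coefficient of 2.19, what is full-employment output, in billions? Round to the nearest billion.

Unemployment gap = 9.11 - 5.91 = 3.2 points, so output gap = -2.19 × 3.2 = -7.008%.
Since Y = Y* × (1 + gap/100), Y* = 3832/0.92992 ≈ 4121 billion.

$4,121 billion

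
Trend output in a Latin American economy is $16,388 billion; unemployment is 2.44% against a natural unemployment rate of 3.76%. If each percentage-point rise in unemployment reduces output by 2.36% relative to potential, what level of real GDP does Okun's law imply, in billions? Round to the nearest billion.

$16,899 billion

Unemployment gap = 2.44 - 3.76 = -1.32 points, so the output gap is -2.36 × (-1.32) = 3.1152%.
Actual GDP = 16388 × (1 + 3.1152/100) = 16388 × 1.031152 ≈ 16899 billion.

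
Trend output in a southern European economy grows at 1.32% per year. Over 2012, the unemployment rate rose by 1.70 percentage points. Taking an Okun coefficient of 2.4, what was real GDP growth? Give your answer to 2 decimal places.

-2.76%

Growth-rate Okun's law: g_Y = g_Y* - β × Δu.
g_Y = 1.32 - 2.4 × (1.70) = 1.32 - 4.08 = -2.76%, i.e. -2.76% to 2 d.p.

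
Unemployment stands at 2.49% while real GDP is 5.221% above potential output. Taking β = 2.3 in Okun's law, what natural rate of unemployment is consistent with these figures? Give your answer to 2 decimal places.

4.76%

From Okun's law, u - u* = -(output gap)/β = -(5.221)/2.3 = -2.27 points.
So u* = 2.49 + 2.27 = 4.76%.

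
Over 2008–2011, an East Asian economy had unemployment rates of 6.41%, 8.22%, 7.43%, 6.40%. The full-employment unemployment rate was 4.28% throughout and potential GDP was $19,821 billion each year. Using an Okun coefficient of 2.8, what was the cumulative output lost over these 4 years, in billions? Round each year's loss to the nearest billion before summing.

$6,294 billion

Year 2008: gap = -2.8 × (6.41 - 4.28) = -5.964%, loss ≈ 19821 × 5.964/100 ≈ 1182.
Year 2009: gap = -2.8 × (8.22 - 4.28) = -11.032%, loss ≈ 19821 × 11.032/100 ≈ 2187.
Year 2010: gap = -2.8 × (7.43 - 4.28) = -8.82%, loss ≈ 19821 × 8.82/100 ≈ 1748.
Year 2011: gap = -2.8 × (6.4 - 4.28) = -5.936%, loss ≈ 19821 × 5.936/100 ≈ 1177.
Total lost output = 1182 + 2187 + 1748 + 1177 = 6294 billion.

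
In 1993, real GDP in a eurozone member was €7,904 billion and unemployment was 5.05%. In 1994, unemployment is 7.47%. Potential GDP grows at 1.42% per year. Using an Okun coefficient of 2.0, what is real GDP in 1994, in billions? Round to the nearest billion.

€7,634 billion

Δu = 7.47 - 5.05 = 2.42 points.
Okun's law (growth form): g_Y = g_Y* - β × Δu = 1.42 - 2.0 × (2.42) = 1.42 - 4.84 = -3.42%.
Real GDP in the next year = 7904 × (1 - 3.42/100) = 7904 × 0.9658 ≈ 7634 billion.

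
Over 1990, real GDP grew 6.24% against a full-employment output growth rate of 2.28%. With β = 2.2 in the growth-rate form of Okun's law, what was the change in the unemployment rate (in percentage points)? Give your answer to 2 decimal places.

Growth-rate Okun's law: g_Y = g_Y* - β × Δu, so Δu = (g_Y* - g_Y)/β.
Δu = (2.28 - 6.24)/2.2 = -3.96/2.2 = -1.80 percentage points.

-1.80 percentage points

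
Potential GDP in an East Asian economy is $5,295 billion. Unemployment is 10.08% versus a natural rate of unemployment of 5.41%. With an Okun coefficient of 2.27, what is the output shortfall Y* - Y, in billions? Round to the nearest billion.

$561 billion

Output gap = -2.27 × (10.08 - 5.41) = -2.27 × 4.67 = -10.6009%.
Actual GDP ≈ 5295 × 0.893991 ≈ 4734 billion, so the shortfall is 5295 - 4734 = 561 billion.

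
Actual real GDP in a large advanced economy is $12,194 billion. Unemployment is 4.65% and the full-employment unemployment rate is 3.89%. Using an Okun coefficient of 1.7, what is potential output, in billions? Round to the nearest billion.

$12,354 billion

Unemployment gap = 4.65 - 3.89 = 0.76 points, so output gap = -1.7 × 0.76 = -1.292%.
Since Y = Y* × (1 + gap/100), Y* = 12194/0.98708 ≈ 12354 billion.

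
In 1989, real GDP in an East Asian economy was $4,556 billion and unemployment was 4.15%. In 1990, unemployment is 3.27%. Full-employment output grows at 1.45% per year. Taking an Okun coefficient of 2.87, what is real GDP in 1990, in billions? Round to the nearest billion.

$4,737 billion

Δu = 3.27 - 4.15 = -0.88 points.
Okun's law (growth form): g_Y = g_Y* - β × Δu = 1.45 - 2.87 × (-0.88) = 1.45 + 2.5256 = 3.9756%.
Real GDP in the next year = 4556 × (1 + 3.9756/100) = 4556 × 1.039756 ≈ 4737 billion.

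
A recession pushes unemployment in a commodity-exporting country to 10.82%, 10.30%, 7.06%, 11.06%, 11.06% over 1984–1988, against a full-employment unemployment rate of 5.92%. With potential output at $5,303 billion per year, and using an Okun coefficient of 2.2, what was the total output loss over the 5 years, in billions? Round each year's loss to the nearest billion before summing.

$2,416 billion

Year 1984: gap = -2.2 × (10.82 - 5.92) = -10.78%, loss ≈ 5303 × 10.78/100 ≈ 572.
Year 1985: gap = -2.2 × (10.3 - 5.92) = -9.636%, loss ≈ 5303 × 9.636/100 ≈ 511.
Year 1986: gap = -2.2 × (7.06 - 5.92) = -2.508%, loss ≈ 5303 × 2.508/100 ≈ 133.
Year 1987: gap = -2.2 × (11.06 - 5.92) = -11.308%, loss ≈ 5303 × 11.308/100 ≈ 600.
Year 1988: gap = -2.2 × (11.06 - 5.92) = -11.308%, loss ≈ 5303 × 11.308/100 ≈ 600.
Total lost output = 572 + 511 + 133 + 600 + 600 = 2416 billion.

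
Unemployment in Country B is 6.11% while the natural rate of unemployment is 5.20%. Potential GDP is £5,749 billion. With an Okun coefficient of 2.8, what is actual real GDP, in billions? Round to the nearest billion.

£5,603 billion

Unemployment gap = 6.11 - 5.2 = 0.91 points, so the output gap is -2.8 × 0.91 = -2.548%.
Actual GDP = 5749 × (1 - 2.548/100) = 5749 × 0.97452 ≈ 5603 billion.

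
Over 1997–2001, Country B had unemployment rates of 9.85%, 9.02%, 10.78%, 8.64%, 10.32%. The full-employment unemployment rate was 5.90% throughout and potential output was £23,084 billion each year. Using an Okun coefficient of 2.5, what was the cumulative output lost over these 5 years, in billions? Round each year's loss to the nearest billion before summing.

Year 1997: gap = -2.5 × (9.85 - 5.9) = -9.875%, loss ≈ 23084 × 9.875/100 ≈ 2280.
Year 1998: gap = -2.5 × (9.02 - 5.9) = -7.8%, loss ≈ 23084 × 7.8/100 ≈ 1801.
Year 1999: gap = -2.5 × (10.78 - 5.9) = -12.2%, loss ≈ 23084 × 12.2/100 ≈ 2816.
Year 2000: gap = -2.5 × (8.64 - 5.9) = -6.85%, loss ≈ 23084 × 6.85/100 ≈ 1581.
Year 2001: gap = -2.5 × (10.32 - 5.9) = -11.05%, loss ≈ 23084 × 11.05/100 ≈ 2551.
Total lost output = 2280 + 1801 + 2816 + 1581 + 2551 = 11029 billion.

£11,029 billion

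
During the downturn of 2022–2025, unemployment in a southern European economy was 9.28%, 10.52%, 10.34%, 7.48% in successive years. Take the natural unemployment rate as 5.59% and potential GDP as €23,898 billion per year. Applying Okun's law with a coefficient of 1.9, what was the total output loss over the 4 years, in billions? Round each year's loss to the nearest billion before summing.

€6,929 billion

Year 2022: gap = -1.9 × (9.28 - 5.59) = -7.011%, loss ≈ 23898 × 7.011/100 ≈ 1675.
Year 2023: gap = -1.9 × (10.52 - 5.59) = -9.367%, loss ≈ 23898 × 9.367/100 ≈ 2239.
Year 2024: gap = -1.9 × (10.34 - 5.59) = -9.025%, loss ≈ 23898 × 9.025/100 ≈ 2157.
Year 2025: gap = -1.9 × (7.48 - 5.59) = -3.591%, loss ≈ 23898 × 3.591/100 ≈ 858.
Total lost output = 1675 + 2239 + 2157 + 858 = 6929 billion.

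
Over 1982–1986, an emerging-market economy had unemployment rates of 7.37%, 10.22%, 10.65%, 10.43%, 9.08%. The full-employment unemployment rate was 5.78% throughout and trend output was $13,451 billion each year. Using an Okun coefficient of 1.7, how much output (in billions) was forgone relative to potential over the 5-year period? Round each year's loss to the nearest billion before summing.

Year 1982: gap = -1.7 × (7.37 - 5.78) = -2.703%, loss ≈ 13451 × 2.703/100 ≈ 364.
Year 1983: gap = -1.7 × (10.22 - 5.78) = -7.548%, loss ≈ 13451 × 7.548/100 ≈ 1015.
Year 1984: gap = -1.7 × (10.65 - 5.78) = -8.279%, loss ≈ 13451 × 8.279/100 ≈ 1114.
Year 1985: gap = -1.7 × (10.43 - 5.78) = -7.905%, loss ≈ 13451 × 7.905/100 ≈ 1063.
Year 1986: gap = -1.7 × (9.08 - 5.78) = -5.61%, loss ≈ 13451 × 5.61/100 ≈ 755.
Total lost output = 364 + 1015 + 1114 + 1063 + 755 = 4311 billion.

$4,311 billion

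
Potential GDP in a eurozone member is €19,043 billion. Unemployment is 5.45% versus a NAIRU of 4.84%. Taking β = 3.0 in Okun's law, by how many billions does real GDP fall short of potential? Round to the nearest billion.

Output gap = -3.0 × (5.45 - 4.84) = -3 × 0.61 = -1.83%.
Actual GDP ≈ 19043 × 0.9817 ≈ 18695 billion, so the shortfall is 19043 - 18695 = 348 billion.

€348 billion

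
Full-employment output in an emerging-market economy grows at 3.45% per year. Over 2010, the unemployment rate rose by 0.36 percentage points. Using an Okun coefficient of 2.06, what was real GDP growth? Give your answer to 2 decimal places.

2.71%

Growth-rate Okun's law: g_Y = g_Y* - β × Δu.
g_Y = 3.45 - 2.06 × (0.36) = 3.45 - 0.7416 = 2.7084%, i.e. 2.71% to 2 d.p.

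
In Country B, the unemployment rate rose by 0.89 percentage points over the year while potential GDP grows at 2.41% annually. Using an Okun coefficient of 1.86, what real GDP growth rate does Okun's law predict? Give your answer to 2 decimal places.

0.75%

Growth-rate Okun's law: g_Y = g_Y* - β × Δu.
g_Y = 2.41 - 1.86 × (0.89) = 2.41 - 1.6554 = 0.7546%, i.e. 0.75% to 2 d.p.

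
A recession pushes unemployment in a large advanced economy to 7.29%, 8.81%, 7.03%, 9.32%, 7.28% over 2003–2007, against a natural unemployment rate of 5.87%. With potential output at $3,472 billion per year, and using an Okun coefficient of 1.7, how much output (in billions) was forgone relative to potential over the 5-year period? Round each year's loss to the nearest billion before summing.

$613 billion

Year 2003: gap = -1.7 × (7.29 - 5.87) = -2.414%, loss ≈ 3472 × 2.414/100 ≈ 84.
Year 2004: gap = -1.7 × (8.81 - 5.87) = -4.998%, loss ≈ 3472 × 4.998/100 ≈ 174.
Year 2005: gap = -1.7 × (7.03 - 5.87) = -1.972%, loss ≈ 3472 × 1.972/100 ≈ 68.
Year 2006: gap = -1.7 × (9.32 - 5.87) = -5.865%, loss ≈ 3472 × 5.865/100 ≈ 204.
Year 2007: gap = -1.7 × (7.28 - 5.87) = -2.397%, loss ≈ 3472 × 2.397/100 ≈ 83.
Total lost output = 84 + 174 + 68 + 204 + 83 = 613 billion.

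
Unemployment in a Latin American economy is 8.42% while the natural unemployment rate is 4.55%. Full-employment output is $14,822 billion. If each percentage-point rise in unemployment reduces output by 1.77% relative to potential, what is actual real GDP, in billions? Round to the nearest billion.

Unemployment gap = 8.42 - 4.55 = 3.87 points, so the output gap is -1.77 × 3.87 = -6.8499%.
Actual GDP = 14822 × (1 - 6.8499/100) = 14822 × 0.931501 ≈ 13807 billion.

$13,807 billion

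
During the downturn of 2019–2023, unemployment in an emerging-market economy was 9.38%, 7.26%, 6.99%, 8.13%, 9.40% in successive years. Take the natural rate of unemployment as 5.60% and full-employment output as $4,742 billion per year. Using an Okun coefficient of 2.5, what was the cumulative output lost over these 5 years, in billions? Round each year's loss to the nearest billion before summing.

Year 2019: gap = -2.5 × (9.38 - 5.6) = -9.45%, loss ≈ 4742 × 9.45/100 ≈ 448.
Year 2020: gap = -2.5 × (7.26 - 5.6) = -4.15%, loss ≈ 4742 × 4.15/100 ≈ 197.
Year 2021: gap = -2.5 × (6.99 - 5.6) = -3.475%, loss ≈ 4742 × 3.475/100 ≈ 165.
Year 2022: gap = -2.5 × (8.13 - 5.6) = -6.325%, loss ≈ 4742 × 6.325/100 ≈ 300.
Year 2023: gap = -2.5 × (9.4 - 5.6) = -9.5%, loss ≈ 4742 × 9.5/100 ≈ 450.
Total lost output = 448 + 197 + 165 + 300 + 450 = 1560 billion.

$1,560 billion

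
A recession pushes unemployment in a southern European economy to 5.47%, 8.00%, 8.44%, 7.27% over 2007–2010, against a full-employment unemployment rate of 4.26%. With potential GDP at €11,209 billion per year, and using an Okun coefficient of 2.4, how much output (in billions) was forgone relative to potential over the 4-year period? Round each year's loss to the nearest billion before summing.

Year 2007: gap = -2.4 × (5.47 - 4.26) = -2.904%, loss ≈ 11209 × 2.904/100 ≈ 326.
Year 2008: gap = -2.4 × (8 - 4.26) = -8.976%, loss ≈ 11209 × 8.976/100 ≈ 1006.
Year 2009: gap = -2.4 × (8.44 - 4.26) = -10.032%, loss ≈ 11209 × 10.032/100 ≈ 1124.
Year 2010: gap = -2.4 × (7.27 - 4.26) = -7.224%, loss ≈ 11209 × 7.224/100 ≈ 810.
Total lost output = 326 + 1006 + 1124 + 810 = 3266 billion.

€3,266 billion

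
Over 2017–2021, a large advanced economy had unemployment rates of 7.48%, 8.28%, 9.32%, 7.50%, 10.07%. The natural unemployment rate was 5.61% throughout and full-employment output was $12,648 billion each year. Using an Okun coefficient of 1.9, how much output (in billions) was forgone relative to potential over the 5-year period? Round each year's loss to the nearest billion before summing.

$3,509 billion

Year 2017: gap = -1.9 × (7.48 - 5.61) = -3.553%, loss ≈ 12648 × 3.553/100 ≈ 449.
Year 2018: gap = -1.9 × (8.28 - 5.61) = -5.073%, loss ≈ 12648 × 5.073/100 ≈ 642.
Year 2019: gap = -1.9 × (9.32 - 5.61) = -7.049%, loss ≈ 12648 × 7.049/100 ≈ 892.
Year 2020: gap = -1.9 × (7.5 - 5.61) = -3.591%, loss ≈ 12648 × 3.591/100 ≈ 454.
Year 2021: gap = -1.9 × (10.07 - 5.61) = -8.474%, loss ≈ 12648 × 8.474/100 ≈ 1072.
Total lost output = 449 + 642 + 892 + 454 + 1072 = 3509 billion.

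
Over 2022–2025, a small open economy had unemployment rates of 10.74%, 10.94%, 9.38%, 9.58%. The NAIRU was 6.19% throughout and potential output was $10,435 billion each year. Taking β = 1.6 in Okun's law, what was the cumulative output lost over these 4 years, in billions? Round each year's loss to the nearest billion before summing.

$2,652 billion

Year 2022: gap = -1.6 × (10.74 - 6.19) = -7.28%, loss ≈ 10435 × 7.28/100 ≈ 760.
Year 2023: gap = -1.6 × (10.94 - 6.19) = -7.6%, loss ≈ 10435 × 7.6/100 ≈ 793.
Year 2024: gap = -1.6 × (9.38 - 6.19) = -5.104%, loss ≈ 10435 × 5.104/100 ≈ 533.
Year 2025: gap = -1.6 × (9.58 - 6.19) = -5.424%, loss ≈ 10435 × 5.424/100 ≈ 566.
Total lost output = 760 + 793 + 533 + 566 = 2652 billion.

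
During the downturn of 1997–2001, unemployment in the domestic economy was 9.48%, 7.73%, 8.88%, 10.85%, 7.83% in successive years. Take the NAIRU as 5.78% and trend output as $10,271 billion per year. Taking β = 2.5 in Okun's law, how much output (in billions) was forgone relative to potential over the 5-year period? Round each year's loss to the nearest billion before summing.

$4,075 billion

Year 1997: gap = -2.5 × (9.48 - 5.78) = -9.25%, loss ≈ 10271 × 9.25/100 ≈ 950.
Year 1998: gap = -2.5 × (7.73 - 5.78) = -4.875%, loss ≈ 10271 × 4.875/100 ≈ 501.
Year 1999: gap = -2.5 × (8.88 - 5.78) = -7.75%, loss ≈ 10271 × 7.75/100 ≈ 796.
Year 2000: gap = -2.5 × (10.85 - 5.78) = -12.675%, loss ≈ 10271 × 12.675/100 ≈ 1302.
Year 2001: gap = -2.5 × (7.83 - 5.78) = -5.125%, loss ≈ 10271 × 5.125/100 ≈ 526.
Total lost output = 950 + 501 + 796 + 1302 + 526 = 4075 billion.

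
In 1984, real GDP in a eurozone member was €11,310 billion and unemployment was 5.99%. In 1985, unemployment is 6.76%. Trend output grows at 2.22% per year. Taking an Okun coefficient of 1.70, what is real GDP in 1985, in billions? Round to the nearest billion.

Δu = 6.76 - 5.99 = 0.77 points.
Okun's law (growth form): g_Y = g_Y* - β × Δu = 2.22 - 1.70 × (0.77) = 2.22 - 1.309 = 0.911%.
Real GDP in the next year = 11310 × (1 + 0.911/100) = 11310 × 1.00911 ≈ 11413 billion.

€11,413 billion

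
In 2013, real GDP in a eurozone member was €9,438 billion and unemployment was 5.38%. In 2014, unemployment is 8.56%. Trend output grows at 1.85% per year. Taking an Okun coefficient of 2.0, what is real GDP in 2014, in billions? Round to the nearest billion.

Δu = 8.56 - 5.38 = 3.18 points.
Okun's law (growth form): g_Y = g_Y* - β × Δu = 1.85 - 2.0 × (3.18) = 1.85 - 6.36 = -4.51%.
Real GDP in the next year = 9438 × (1 - 4.51/100) = 9438 × 0.9549 ≈ 9012 billion.

€9,012 billion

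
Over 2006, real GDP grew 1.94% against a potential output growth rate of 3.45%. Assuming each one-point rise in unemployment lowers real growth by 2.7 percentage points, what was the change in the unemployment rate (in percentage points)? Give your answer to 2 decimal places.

Growth-rate Okun's law: g_Y = g_Y* - β × Δu, so Δu = (g_Y* - g_Y)/β.
Δu = (3.45 - 1.94)/2.7 = 1.51/2.7 = 0.56 percentage points.

0.56 percentage points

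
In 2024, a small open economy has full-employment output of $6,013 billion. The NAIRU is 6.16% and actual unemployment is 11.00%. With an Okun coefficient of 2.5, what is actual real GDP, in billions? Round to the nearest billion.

$5,285 billion

Unemployment gap = 11 - 6.16 = 4.84 points, so the output gap is -2.5 × 4.84 = -12.1%.
Actual GDP = 6013 × (1 - 12.1/100) = 6013 × 0.879 ≈ 5285 billion.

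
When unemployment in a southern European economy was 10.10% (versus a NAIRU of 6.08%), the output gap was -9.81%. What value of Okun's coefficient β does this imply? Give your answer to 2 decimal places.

β ≈ 2.44

Okun's law: output gap = -β × (u - u*).
-9.81 = -β × (10.1 - 6.08) = -β × 4.02, so β = 9.81/4.02 = 2.44.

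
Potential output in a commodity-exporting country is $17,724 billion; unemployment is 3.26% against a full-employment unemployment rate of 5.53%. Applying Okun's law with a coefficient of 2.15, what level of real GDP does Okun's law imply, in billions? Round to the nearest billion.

$18,589 billion

Unemployment gap = 3.26 - 5.53 = -2.27 points, so the output gap is -2.15 × (-2.27) = 4.8805%.
Actual GDP = 17724 × (1 + 4.8805/100) = 17724 × 1.048805 ≈ 18589 billion.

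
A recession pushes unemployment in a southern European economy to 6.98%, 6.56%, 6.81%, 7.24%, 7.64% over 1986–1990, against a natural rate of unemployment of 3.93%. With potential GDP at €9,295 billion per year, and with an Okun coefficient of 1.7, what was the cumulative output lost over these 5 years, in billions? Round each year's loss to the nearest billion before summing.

Year 1986: gap = -1.7 × (6.98 - 3.93) = -5.185%, loss ≈ 9295 × 5.185/100 ≈ 482.
Year 1987: gap = -1.7 × (6.56 - 3.93) = -4.471%, loss ≈ 9295 × 4.471/100 ≈ 416.
Year 1988: gap = -1.7 × (6.81 - 3.93) = -4.896%, loss ≈ 9295 × 4.896/100 ≈ 455.
Year 1989: gap = -1.7 × (7.24 - 3.93) = -5.627%, loss ≈ 9295 × 5.627/100 ≈ 523.
Year 1990: gap = -1.7 × (7.64 - 3.93) = -6.307%, loss ≈ 9295 × 6.307/100 ≈ 586.
Total lost output = 482 + 416 + 455 + 523 + 586 = 2462 billion.

€2,462 billion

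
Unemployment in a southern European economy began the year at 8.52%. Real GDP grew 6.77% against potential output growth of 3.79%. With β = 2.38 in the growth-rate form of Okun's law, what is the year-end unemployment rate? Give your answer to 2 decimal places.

7.27%

Growth-rate Okun's law: g_Y = g_Y* - β × Δu, so Δu = (g_Y* - g_Y)/β.
Δu = (3.79 - 6.77)/2.38 = -2.98/2.38 = -1.25 percentage points.
Year-end unemployment = 8.52 - 1.25 = 7.27%.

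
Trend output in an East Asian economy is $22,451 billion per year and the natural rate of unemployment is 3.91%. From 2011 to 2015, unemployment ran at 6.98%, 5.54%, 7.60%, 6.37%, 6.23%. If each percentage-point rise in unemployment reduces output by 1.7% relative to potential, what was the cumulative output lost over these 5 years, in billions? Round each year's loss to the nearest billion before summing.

$5,026 billion

Year 2011: gap = -1.7 × (6.98 - 3.91) = -5.219%, loss ≈ 22451 × 5.219/100 ≈ 1172.
Year 2012: gap = -1.7 × (5.54 - 3.91) = -2.771%, loss ≈ 22451 × 2.771/100 ≈ 622.
Year 2013: gap = -1.7 × (7.6 - 3.91) = -6.273%, loss ≈ 22451 × 6.273/100 ≈ 1408.
Year 2014: gap = -1.7 × (6.37 - 3.91) = -4.182%, loss ≈ 22451 × 4.182/100 ≈ 939.
Year 2015: gap = -1.7 × (6.23 - 3.91) = -3.944%, loss ≈ 22451 × 3.944/100 ≈ 885.
Total lost output = 1172 + 622 + 1408 + 939 + 885 = 5026 billion.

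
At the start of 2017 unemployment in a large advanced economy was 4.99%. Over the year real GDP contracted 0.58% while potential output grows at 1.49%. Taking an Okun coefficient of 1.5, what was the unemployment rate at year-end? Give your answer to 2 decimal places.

6.37%

Growth-rate Okun's law: g_Y = g_Y* - β × Δu, so Δu = (g_Y* - g_Y)/β.
Δu = (1.49 + 0.58)/1.5 = 2.07/1.5 = 1.38 percentage points.
Year-end unemployment = 4.99 + 1.38 = 6.37%.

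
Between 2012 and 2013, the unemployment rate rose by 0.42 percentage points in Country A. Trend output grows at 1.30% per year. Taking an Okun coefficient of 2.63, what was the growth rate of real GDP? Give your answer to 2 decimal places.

Growth-rate Okun's law: g_Y = g_Y* - β × Δu.
g_Y = 1.30 - 2.63 × (0.42) = 1.3 - 1.1046 = 0.1954%, i.e. 0.20% to 2 d.p.

0.20%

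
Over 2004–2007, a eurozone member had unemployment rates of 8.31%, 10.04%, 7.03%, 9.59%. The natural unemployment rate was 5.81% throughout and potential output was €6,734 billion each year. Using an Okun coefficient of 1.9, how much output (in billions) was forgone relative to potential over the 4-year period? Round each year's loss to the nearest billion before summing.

Year 2004: gap = -1.9 × (8.31 - 5.81) = -4.75%, loss ≈ 6734 × 4.75/100 ≈ 320.
Year 2005: gap = -1.9 × (10.04 - 5.81) = -8.037%, loss ≈ 6734 × 8.037/100 ≈ 541.
Year 2006: gap = -1.9 × (7.03 - 5.81) = -2.318%, loss ≈ 6734 × 2.318/100 ≈ 156.
Year 2007: gap = -1.9 × (9.59 - 5.81) = -7.182%, loss ≈ 6734 × 7.182/100 ≈ 484.
Total lost output = 320 + 541 + 156 + 484 = 1501 billion.

€1,501 billion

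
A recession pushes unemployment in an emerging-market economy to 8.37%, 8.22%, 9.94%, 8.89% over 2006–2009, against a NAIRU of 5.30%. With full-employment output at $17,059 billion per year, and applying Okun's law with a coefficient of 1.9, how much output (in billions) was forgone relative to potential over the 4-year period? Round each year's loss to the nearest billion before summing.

$4,609 billion

Year 2006: gap = -1.9 × (8.37 - 5.3) = -5.833%, loss ≈ 17059 × 5.833/100 ≈ 995.
Year 2007: gap = -1.9 × (8.22 - 5.3) = -5.548%, loss ≈ 17059 × 5.548/100 ≈ 946.
Year 2008: gap = -1.9 × (9.94 - 5.3) = -8.816%, loss ≈ 17059 × 8.816/100 ≈ 1504.
Year 2009: gap = -1.9 × (8.89 - 5.3) = -6.821%, loss ≈ 17059 × 6.821/100 ≈ 1164.
Total lost output = 995 + 946 + 1504 + 1164 = 4609 billion.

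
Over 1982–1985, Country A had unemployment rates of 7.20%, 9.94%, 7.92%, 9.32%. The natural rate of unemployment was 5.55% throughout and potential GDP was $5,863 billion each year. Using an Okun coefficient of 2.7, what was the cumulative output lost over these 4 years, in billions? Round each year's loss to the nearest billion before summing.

Year 1982: gap = -2.7 × (7.2 - 5.55) = -4.455%, loss ≈ 5863 × 4.455/100 ≈ 261.
Year 1983: gap = -2.7 × (9.94 - 5.55) = -11.853%, loss ≈ 5863 × 11.853/100 ≈ 695.
Year 1984: gap = -2.7 × (7.92 - 5.55) = -6.399%, loss ≈ 5863 × 6.399/100 ≈ 375.
Year 1985: gap = -2.7 × (9.32 - 5.55) = -10.179%, loss ≈ 5863 × 10.179/100 ≈ 597.
Total lost output = 261 + 695 + 375 + 597 = 1928 billion.

$1,928 billion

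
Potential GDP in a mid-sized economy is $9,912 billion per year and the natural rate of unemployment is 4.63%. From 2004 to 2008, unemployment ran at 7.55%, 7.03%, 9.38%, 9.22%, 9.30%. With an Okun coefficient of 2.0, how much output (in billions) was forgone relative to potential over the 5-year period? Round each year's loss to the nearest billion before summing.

$3,833 billion

Year 2004: gap = -2.0 × (7.55 - 4.63) = -5.84%, loss ≈ 9912 × 5.84/100 ≈ 579.
Year 2005: gap = -2.0 × (7.03 - 4.63) = -4.8%, loss ≈ 9912 × 4.8/100 ≈ 476.
Year 2006: gap = -2.0 × (9.38 - 4.63) = -9.5%, loss ≈ 9912 × 9.5/100 ≈ 942.
Year 2007: gap = -2.0 × (9.22 - 4.63) = -9.18%, loss ≈ 9912 × 9.18/100 ≈ 910.
Year 2008: gap = -2.0 × (9.3 - 4.63) = -9.34%, loss ≈ 9912 × 9.34/100 ≈ 926.
Total lost output = 579 + 476 + 942 + 910 + 926 = 3833 billion.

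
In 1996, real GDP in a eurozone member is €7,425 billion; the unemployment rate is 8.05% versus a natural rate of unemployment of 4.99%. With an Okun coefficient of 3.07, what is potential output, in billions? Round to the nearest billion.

Unemployment gap = 8.05 - 4.99 = 3.06 points, so output gap = -3.07 × 3.06 = -9.3942%.
Since Y = Y* × (1 + gap/100), Y* = 7425/0.906058 ≈ 8195 billion.

€8,195 billion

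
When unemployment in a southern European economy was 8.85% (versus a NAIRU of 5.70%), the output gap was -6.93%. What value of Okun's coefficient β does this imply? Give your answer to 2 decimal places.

Okun's law: output gap = -β × (u - u*).
-6.93 = -β × (8.85 - 5.7) = -β × 3.15, so β = 6.93/3.15 = 2.20.

β ≈ 2.20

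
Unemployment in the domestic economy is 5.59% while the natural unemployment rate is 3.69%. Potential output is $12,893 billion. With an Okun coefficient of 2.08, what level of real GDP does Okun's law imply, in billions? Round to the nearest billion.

Unemployment gap = 5.59 - 3.69 = 1.9 points, so the output gap is -2.08 × 1.9 = -3.952%.
Actual GDP = 12893 × (1 - 3.952/100) = 12893 × 0.96048 ≈ 12383 billion.

$12,383 billion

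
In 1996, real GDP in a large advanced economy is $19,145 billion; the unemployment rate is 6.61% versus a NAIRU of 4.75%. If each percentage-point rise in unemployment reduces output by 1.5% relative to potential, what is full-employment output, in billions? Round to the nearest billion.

Unemployment gap = 6.61 - 4.75 = 1.86 points, so output gap = -1.5 × 1.86 = -2.79%.
Since Y = Y* × (1 + gap/100), Y* = 19145/0.9721 ≈ 19694 billion.

$19,694 billion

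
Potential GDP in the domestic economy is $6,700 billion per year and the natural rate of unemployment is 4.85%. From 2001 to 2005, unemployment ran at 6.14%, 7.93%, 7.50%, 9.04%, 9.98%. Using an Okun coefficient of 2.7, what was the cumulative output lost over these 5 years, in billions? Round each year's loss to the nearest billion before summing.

Year 2001: gap = -2.7 × (6.14 - 4.85) = -3.483%, loss ≈ 6700 × 3.483/100 ≈ 233.
Year 2002: gap = -2.7 × (7.93 - 4.85) = -8.316%, loss ≈ 6700 × 8.316/100 ≈ 557.
Year 2003: gap = -2.7 × (7.5 - 4.85) = -7.155%, loss ≈ 6700 × 7.155/100 ≈ 479.
Year 2004: gap = -2.7 × (9.04 - 4.85) = -11.313%, loss ≈ 6700 × 11.313/100 ≈ 758.
Year 2005: gap = -2.7 × (9.98 - 4.85) = -13.851%, loss ≈ 6700 × 13.851/100 ≈ 928.
Total lost output = 233 + 557 + 479 + 758 + 928 = 2955 billion.

$2,955 billion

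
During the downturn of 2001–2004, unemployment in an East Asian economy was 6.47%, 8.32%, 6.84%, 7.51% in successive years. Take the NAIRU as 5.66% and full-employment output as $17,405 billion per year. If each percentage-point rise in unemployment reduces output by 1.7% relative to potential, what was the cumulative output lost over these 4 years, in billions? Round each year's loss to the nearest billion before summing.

Year 2001: gap = -1.7 × (6.47 - 5.66) = -1.377%, loss ≈ 17405 × 1.377/100 ≈ 240.
Year 2002: gap = -1.7 × (8.32 - 5.66) = -4.522%, loss ≈ 17405 × 4.522/100 ≈ 787.
Year 2003: gap = -1.7 × (6.84 - 5.66) = -2.006%, loss ≈ 17405 × 2.006/100 ≈ 349.
Year 2004: gap = -1.7 × (7.51 - 5.66) = -3.145%, loss ≈ 17405 × 3.145/100 ≈ 547.
Total lost output = 240 + 787 + 349 + 547 = 1923 billion.

$1,923 billion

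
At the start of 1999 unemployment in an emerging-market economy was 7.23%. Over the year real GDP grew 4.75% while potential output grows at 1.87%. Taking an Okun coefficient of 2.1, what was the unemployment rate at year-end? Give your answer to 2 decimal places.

Growth-rate Okun's law: g_Y = g_Y* - β × Δu, so Δu = (g_Y* - g_Y)/β.
Δu = (1.87 - 4.75)/2.1 = -2.88/2.1 = -1.37 percentage points.
Year-end unemployment = 7.23 - 1.37 = 5.86%.

5.86%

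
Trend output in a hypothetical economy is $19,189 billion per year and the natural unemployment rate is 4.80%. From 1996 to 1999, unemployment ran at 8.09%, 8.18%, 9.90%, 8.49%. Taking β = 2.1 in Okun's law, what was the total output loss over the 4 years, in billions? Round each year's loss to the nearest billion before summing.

$6,230 billion

Year 1996: gap = -2.1 × (8.09 - 4.8) = -6.909%, loss ≈ 19189 × 6.909/100 ≈ 1326.
Year 1997: gap = -2.1 × (8.18 - 4.8) = -7.098%, loss ≈ 19189 × 7.098/100 ≈ 1362.
Year 1998: gap = -2.1 × (9.9 - 4.8) = -10.71%, loss ≈ 19189 × 10.71/100 ≈ 2055.
Year 1999: gap = -2.1 × (8.49 - 4.8) = -7.749%, loss ≈ 19189 × 7.749/100 ≈ 1487.
Total lost output = 1326 + 1362 + 2055 + 1487 = 6230 billion.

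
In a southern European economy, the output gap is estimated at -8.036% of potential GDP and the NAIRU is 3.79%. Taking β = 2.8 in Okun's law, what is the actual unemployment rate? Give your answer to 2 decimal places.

6.66%

From Okun's law, u - u* = -(output gap)/β = -(-8.036)/2.8 = 2.87 points.
So u = 3.79 + 2.87 = 6.66%.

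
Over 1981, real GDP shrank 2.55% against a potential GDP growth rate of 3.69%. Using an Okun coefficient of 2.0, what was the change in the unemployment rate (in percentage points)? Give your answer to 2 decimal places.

Growth-rate Okun's law: g_Y = g_Y* - β × Δu, so Δu = (g_Y* - g_Y)/β.
Δu = (3.69 + 2.55)/2.0 = 6.24/2.0 = 3.12 percentage points.

3.12 percentage points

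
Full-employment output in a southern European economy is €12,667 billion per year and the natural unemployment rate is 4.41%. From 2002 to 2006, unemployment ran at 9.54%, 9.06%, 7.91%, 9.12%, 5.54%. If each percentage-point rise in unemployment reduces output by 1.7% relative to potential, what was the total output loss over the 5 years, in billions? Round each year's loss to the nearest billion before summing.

€4,117 billion

Year 2002: gap = -1.7 × (9.54 - 4.41) = -8.721%, loss ≈ 12667 × 8.721/100 ≈ 1105.
Year 2003: gap = -1.7 × (9.06 - 4.41) = -7.905%, loss ≈ 12667 × 7.905/100 ≈ 1001.
Year 2004: gap = -1.7 × (7.91 - 4.41) = -5.95%, loss ≈ 12667 × 5.95/100 ≈ 754.
Year 2005: gap = -1.7 × (9.12 - 4.41) = -8.007%, loss ≈ 12667 × 8.007/100 ≈ 1014.
Year 2006: gap = -1.7 × (5.54 - 4.41) = -1.921%, loss ≈ 12667 × 1.921/100 ≈ 243.
Total lost output = 1105 + 1001 + 754 + 1014 + 243 = 4117 billion.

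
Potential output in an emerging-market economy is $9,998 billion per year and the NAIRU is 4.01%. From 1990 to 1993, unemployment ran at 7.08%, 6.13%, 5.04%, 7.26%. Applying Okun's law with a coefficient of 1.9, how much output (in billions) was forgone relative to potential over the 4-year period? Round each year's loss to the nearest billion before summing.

Year 1990: gap = -1.9 × (7.08 - 4.01) = -5.833%, loss ≈ 9998 × 5.833/100 ≈ 583.
Year 1991: gap = -1.9 × (6.13 - 4.01) = -4.028%, loss ≈ 9998 × 4.028/100 ≈ 403.
Year 1992: gap = -1.9 × (5.04 - 4.01) = -1.957%, loss ≈ 9998 × 1.957/100 ≈ 196.
Year 1993: gap = -1.9 × (7.26 - 4.01) = -6.175%, loss ≈ 9998 × 6.175/100 ≈ 617.
Total lost output = 583 + 403 + 196 + 617 = 1799 billion.

$1,799 billion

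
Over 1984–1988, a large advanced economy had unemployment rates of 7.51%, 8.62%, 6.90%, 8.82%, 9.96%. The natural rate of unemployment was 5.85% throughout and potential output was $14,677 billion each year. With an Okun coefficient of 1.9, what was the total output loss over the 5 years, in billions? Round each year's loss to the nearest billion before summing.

Year 1984: gap = -1.9 × (7.51 - 5.85) = -3.154%, loss ≈ 14677 × 3.154/100 ≈ 463.
Year 1985: gap = -1.9 × (8.62 - 5.85) = -5.263%, loss ≈ 14677 × 5.263/100 ≈ 772.
Year 1986: gap = -1.9 × (6.9 - 5.85) = -1.995%, loss ≈ 14677 × 1.995/100 ≈ 293.
Year 1987: gap = -1.9 × (8.82 - 5.85) = -5.643%, loss ≈ 14677 × 5.643/100 ≈ 828.
Year 1988: gap = -1.9 × (9.96 - 5.85) = -7.809%, loss ≈ 14677 × 7.809/100 ≈ 1146.
Total lost output = 463 + 772 + 293 + 828 + 1146 = 3502 billion.

$3,502 billion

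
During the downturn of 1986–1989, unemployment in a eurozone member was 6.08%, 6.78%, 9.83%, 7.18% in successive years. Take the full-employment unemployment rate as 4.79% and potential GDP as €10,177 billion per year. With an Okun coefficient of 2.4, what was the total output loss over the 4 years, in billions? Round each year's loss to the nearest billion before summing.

Year 1986: gap = -2.4 × (6.08 - 4.79) = -3.096%, loss ≈ 10177 × 3.096/100 ≈ 315.
Year 1987: gap = -2.4 × (6.78 - 4.79) = -4.776%, loss ≈ 10177 × 4.776/100 ≈ 486.
Year 1988: gap = -2.4 × (9.83 - 4.79) = -12.096%, loss ≈ 10177 × 12.096/100 ≈ 1231.
Year 1989: gap = -2.4 × (7.18 - 4.79) = -5.736%, loss ≈ 10177 × 5.736/100 ≈ 584.
Total lost output = 315 + 486 + 1231 + 584 = 2616 billion.

€2,616 billion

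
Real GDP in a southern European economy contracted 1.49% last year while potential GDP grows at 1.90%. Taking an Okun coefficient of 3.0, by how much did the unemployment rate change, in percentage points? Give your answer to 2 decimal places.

Growth-rate Okun's law: g_Y = g_Y* - β × Δu, so Δu = (g_Y* - g_Y)/β.
Δu = (1.9 + 1.49)/3.0 = 3.39/3.0 = 1.13 percentage points.

1.13 percentage points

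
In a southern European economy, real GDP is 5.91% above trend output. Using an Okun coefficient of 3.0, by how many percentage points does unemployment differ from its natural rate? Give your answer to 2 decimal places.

-1.97 percentage points

Okun's law: output gap = -β × (u - u*), so u - u* = -(output gap)/β.
u - u* = -(5.91)/3.0 = -1.97 percentage points.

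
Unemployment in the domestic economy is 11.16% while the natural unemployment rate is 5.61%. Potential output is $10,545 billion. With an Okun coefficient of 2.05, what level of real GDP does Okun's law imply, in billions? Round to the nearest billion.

$9,345 billion

Unemployment gap = 11.16 - 5.61 = 5.55 points, so the output gap is -2.05 × 5.55 = -11.3775%.
Actual GDP = 10545 × (1 - 11.3775/100) = 10545 × 0.886225 ≈ 9345 billion.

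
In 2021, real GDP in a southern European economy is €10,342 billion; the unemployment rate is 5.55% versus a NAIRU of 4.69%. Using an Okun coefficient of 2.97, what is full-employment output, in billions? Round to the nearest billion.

Unemployment gap = 5.55 - 4.69 = 0.86 points, so output gap = -2.97 × 0.86 = -2.5542%.
Since Y = Y* × (1 + gap/100), Y* = 10342/0.974458 ≈ 10613 billion.

€10,613 billion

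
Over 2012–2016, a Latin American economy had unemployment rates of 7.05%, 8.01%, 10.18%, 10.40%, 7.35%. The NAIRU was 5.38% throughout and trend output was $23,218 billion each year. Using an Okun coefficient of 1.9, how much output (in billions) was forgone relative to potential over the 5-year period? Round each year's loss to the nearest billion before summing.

Year 2012: gap = -1.9 × (7.05 - 5.38) = -3.173%, loss ≈ 23218 × 3.173/100 ≈ 737.
Year 2013: gap = -1.9 × (8.01 - 5.38) = -4.997%, loss ≈ 23218 × 4.997/100 ≈ 1160.
Year 2014: gap = -1.9 × (10.18 - 5.38) = -9.12%, loss ≈ 23218 × 9.12/100 ≈ 2117.
Year 2015: gap = -1.9 × (10.4 - 5.38) = -9.538%, loss ≈ 23218 × 9.538/100 ≈ 2215.
Year 2016: gap = -1.9 × (7.35 - 5.38) = -3.743%, loss ≈ 23218 × 3.743/100 ≈ 869.
Total lost output = 737 + 1160 + 2117 + 2215 + 869 = 7098 billion.

$7,098 billion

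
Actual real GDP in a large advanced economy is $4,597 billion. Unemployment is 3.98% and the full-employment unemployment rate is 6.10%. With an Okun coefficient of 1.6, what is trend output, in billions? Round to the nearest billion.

Unemployment gap = 3.98 - 6.1 = -2.12 points, so output gap = -1.6 × (-2.12) = 3.392%.
Since Y = Y* × (1 + gap/100), Y* = 4597/1.03392 ≈ 4446 billion.

$4,446 billion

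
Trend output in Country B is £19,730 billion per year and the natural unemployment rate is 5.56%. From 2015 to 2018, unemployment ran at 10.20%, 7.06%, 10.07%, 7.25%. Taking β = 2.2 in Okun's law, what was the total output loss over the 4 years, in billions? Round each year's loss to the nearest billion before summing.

£5,357 billion

Year 2015: gap = -2.2 × (10.2 - 5.56) = -10.208%, loss ≈ 19730 × 10.208/100 ≈ 2014.
Year 2016: gap = -2.2 × (7.06 - 5.56) = -3.3%, loss ≈ 19730 × 3.3/100 ≈ 651.
Year 2017: gap = -2.2 × (10.07 - 5.56) = -9.922%, loss ≈ 19730 × 9.922/100 ≈ 1958.
Year 2018: gap = -2.2 × (7.25 - 5.56) = -3.718%, loss ≈ 19730 × 3.718/100 ≈ 734.
Total lost output = 2014 + 651 + 1958 + 734 = 5357 billion.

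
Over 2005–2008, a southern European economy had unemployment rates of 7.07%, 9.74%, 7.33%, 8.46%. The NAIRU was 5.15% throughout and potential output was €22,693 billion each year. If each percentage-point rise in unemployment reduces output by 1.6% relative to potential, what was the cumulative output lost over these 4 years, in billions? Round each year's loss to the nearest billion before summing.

€4,358 billion

Year 2005: gap = -1.6 × (7.07 - 5.15) = -3.072%, loss ≈ 22693 × 3.072/100 ≈ 697.
Year 2006: gap = -1.6 × (9.74 - 5.15) = -7.344%, loss ≈ 22693 × 7.344/100 ≈ 1667.
Year 2007: gap = -1.6 × (7.33 - 5.15) = -3.488%, loss ≈ 22693 × 3.488/100 ≈ 792.
Year 2008: gap = -1.6 × (8.46 - 5.15) = -5.296%, loss ≈ 22693 × 5.296/100 ≈ 1202.
Total lost output = 697 + 1667 + 792 + 1202 = 4358 billion.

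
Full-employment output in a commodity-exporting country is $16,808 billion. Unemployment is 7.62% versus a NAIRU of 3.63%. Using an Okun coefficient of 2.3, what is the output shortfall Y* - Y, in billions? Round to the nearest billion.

$1,542 billion

Output gap = -2.3 × (7.62 - 3.63) = -2.3 × 3.99 = -9.177%.
Actual GDP ≈ 16808 × 0.90823 ≈ 15266 billion, so the shortfall is 16808 - 15266 = 1542 billion.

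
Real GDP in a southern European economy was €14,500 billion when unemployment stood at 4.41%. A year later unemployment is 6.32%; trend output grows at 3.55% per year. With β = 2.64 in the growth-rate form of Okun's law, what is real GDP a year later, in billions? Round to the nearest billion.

Δu = 6.32 - 4.41 = 1.91 points.
Okun's law (growth form): g_Y = g_Y* - β × Δu = 3.55 - 2.64 × (1.91) = 3.55 - 5.0424 = -1.4924%.
Real GDP in the next year = 14500 × (1 - 1.4924/100) = 14500 × 0.985076 ≈ 14284 billion.

€14,284 billion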